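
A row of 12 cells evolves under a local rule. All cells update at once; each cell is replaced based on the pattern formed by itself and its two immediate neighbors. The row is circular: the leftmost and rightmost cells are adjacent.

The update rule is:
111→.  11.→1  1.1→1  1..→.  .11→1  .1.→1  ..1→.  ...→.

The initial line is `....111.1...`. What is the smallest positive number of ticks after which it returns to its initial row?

2

....1.111...
....111.1...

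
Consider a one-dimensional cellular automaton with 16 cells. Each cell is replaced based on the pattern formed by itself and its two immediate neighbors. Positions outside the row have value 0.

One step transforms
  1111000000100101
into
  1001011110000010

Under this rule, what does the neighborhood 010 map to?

0

At position 10 the neighborhood is 010; the next row has 0 there.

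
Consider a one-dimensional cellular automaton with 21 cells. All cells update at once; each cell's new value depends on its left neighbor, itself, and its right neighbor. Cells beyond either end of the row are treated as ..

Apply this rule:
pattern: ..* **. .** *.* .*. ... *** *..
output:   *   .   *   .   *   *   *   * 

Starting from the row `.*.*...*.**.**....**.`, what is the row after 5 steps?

**.*****.*..*.*****.*
*..****..****.****..*
******.*****..***.***
*****..****.****..**.
****.*****..***.***.*

****.*****..***.***.*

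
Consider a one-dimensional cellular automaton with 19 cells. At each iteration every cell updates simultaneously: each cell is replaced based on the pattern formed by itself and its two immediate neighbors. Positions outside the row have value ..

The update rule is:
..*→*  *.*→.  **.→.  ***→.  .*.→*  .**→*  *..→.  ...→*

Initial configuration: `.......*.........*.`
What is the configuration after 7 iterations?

iteration 1: ********.*********.
iteration 2: *........*.........
iteration 3: *.********.********
iteration 4: *.*........*.......
iteration 5: *.*.********.******
iteration 6: *.*.*........*.....
iteration 7: *.*.*.********.****

*.*.*.********.****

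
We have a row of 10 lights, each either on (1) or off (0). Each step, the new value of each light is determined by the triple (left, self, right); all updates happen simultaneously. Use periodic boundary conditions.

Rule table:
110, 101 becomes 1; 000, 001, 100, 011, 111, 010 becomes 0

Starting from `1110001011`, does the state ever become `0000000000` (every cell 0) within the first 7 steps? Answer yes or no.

0010000100
0000000000
all cells are 0 at step 2

yes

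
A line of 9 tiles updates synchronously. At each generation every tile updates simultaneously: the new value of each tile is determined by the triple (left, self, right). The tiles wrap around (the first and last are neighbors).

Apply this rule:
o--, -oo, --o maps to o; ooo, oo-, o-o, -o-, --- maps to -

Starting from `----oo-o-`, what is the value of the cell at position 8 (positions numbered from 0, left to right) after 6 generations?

---oo---o
o-oo-o-o-
--o------
-o-o-----
o---o----
-o-o-o--o
position 8 holds o

o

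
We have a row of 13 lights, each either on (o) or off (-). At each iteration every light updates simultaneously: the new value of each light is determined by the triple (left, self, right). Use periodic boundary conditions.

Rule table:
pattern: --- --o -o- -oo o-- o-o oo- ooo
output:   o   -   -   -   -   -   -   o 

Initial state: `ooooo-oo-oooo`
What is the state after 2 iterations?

oooo------ooo
ooo--oooo--oo

ooo--oooo--oo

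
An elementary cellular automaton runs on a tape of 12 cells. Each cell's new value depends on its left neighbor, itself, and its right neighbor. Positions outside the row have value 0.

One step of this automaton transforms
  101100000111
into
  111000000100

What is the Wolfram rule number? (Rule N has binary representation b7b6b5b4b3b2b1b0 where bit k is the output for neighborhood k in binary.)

44

position 10: 111 → 0  (bit 7 = 0)
position 3: 110 → 0  (bit 6 = 0)
position 1: 101 → 1  (bit 5 = 1)
position 4: 100 → 0  (bit 4 = 0)
position 2: 011 → 1  (bit 3 = 1)
position 0: 010 → 1  (bit 2 = 1)
position 8: 001 → 0  (bit 1 = 0)
position 5: 000 → 0  (bit 0 = 0)
bits b7..b0 = 00101100 = 44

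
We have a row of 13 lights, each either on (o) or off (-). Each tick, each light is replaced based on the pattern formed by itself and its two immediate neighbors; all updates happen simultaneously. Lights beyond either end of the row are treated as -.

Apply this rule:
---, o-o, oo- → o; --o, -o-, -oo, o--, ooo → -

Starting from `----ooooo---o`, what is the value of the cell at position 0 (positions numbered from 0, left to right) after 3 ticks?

o

ooo-----o-o--
--o-ooo--o--o
o--o--o------
position 0 holds o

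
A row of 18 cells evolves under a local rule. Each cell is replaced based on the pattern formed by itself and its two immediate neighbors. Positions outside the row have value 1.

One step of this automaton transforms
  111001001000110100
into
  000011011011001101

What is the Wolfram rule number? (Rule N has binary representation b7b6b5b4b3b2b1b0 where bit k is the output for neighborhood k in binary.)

position 0: 111 → 0  (bit 7 = 0)
position 2: 110 → 0  (bit 6 = 0)
position 14: 101 → 1  (bit 5 = 1)
position 3: 100 → 0  (bit 4 = 0)
position 12: 011 → 0  (bit 3 = 0)
position 5: 010 → 1  (bit 2 = 1)
position 4: 001 → 1  (bit 1 = 1)
position 10: 000 → 1  (bit 0 = 1)
bits b7..b0 = 00100111 = 39

39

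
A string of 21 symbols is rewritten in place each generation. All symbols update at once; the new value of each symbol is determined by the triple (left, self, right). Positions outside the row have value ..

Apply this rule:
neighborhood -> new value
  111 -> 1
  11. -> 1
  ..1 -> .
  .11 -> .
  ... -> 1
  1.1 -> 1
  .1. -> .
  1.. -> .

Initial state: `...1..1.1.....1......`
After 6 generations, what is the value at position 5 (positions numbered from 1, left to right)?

11.....1..111...11111
.1.111.....11.1..1111
..1.11.111..11....111
1..1.11.11...1.11..11
....1.11.1.1..1.1...1
111..1.11.1....1..1..
position 5 holds .

.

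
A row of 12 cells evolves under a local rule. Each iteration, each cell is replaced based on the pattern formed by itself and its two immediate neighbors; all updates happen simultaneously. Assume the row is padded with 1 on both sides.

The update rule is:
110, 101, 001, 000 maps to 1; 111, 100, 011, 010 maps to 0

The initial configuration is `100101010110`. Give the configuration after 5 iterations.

110110100101

iteration 1: 101010101011
iteration 2: 110101010100
iteration 3: 011010101001
iteration 4: 101101010010
iteration 5: 110110100101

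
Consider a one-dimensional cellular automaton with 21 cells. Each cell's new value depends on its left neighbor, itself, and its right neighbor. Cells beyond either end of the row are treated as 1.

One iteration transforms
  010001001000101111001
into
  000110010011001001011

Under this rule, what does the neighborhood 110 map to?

1

At position 17 the neighborhood is 110; the next row has 1 there.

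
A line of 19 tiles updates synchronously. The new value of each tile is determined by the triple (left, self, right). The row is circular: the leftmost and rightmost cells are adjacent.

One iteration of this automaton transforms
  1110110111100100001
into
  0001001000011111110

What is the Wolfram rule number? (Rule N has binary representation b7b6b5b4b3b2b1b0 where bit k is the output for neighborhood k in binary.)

55

position 0: 111 → 0  (bit 7 = 0)
position 2: 110 → 0  (bit 6 = 0)
position 3: 101 → 1  (bit 5 = 1)
position 11: 100 → 1  (bit 4 = 1)
position 4: 011 → 0  (bit 3 = 0)
position 13: 010 → 1  (bit 2 = 1)
position 12: 001 → 1  (bit 1 = 1)
position 15: 000 → 1  (bit 0 = 1)
bits b7..b0 = 00110111 = 55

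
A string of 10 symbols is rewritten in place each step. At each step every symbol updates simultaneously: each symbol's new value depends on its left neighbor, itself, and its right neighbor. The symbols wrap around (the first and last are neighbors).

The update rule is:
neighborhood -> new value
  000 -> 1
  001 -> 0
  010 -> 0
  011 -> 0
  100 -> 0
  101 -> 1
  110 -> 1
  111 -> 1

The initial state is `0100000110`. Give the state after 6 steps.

0101110000

0001110010
1100110000
0100010110
0001001010
1100000100
0101110000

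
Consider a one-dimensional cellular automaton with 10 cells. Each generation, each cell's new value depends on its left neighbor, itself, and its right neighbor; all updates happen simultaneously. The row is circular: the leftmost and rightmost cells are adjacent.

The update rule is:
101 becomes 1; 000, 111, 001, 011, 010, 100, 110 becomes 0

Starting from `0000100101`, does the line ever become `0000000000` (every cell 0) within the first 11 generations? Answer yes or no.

0000000010
0000000000
all cells are 0 at generation 2

yes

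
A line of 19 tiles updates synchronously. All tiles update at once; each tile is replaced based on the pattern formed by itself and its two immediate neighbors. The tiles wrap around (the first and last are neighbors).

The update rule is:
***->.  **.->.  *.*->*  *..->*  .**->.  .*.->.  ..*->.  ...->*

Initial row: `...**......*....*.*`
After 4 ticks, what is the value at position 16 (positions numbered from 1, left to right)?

.

**...*****..***..*.
..**......*....*..*
*...*****..***..*..
.**......*....*..*.
position 16 holds .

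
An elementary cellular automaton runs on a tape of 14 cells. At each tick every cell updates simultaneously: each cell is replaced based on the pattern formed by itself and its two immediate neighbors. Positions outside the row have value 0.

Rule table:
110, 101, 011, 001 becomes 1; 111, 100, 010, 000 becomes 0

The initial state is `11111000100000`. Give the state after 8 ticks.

10000000000000

tick 1: 10001001000000
tick 2: 00010010000000
tick 3: 00100100000000
tick 4: 01001000000000
tick 5: 10010000000000
tick 6: 00100000000000
tick 7: 01000000000000
tick 8: 10000000000000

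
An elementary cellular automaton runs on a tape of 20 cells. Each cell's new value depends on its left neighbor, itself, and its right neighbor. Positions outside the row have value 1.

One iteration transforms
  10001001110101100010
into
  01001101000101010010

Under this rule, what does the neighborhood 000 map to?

At position 2 the neighborhood is 000; the next row has 0 there.

0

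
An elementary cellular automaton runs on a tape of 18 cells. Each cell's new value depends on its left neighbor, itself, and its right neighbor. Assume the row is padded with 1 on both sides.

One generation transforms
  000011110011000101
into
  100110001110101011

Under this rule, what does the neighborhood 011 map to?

At position 4 the neighborhood is 011; the next row has 1 there.

1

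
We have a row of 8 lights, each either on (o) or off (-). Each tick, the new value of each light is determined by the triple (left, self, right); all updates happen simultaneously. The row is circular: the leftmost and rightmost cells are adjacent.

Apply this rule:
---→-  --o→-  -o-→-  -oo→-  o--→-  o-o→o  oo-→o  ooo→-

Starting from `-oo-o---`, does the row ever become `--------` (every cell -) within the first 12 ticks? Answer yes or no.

yes

--oo----
---o----
--------
all cells are - at tick 3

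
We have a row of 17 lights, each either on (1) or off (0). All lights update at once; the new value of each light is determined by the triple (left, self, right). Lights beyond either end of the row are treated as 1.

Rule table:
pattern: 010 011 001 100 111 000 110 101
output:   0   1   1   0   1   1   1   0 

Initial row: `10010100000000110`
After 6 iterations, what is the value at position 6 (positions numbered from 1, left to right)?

1

10100001111111110
10001111111111110
10111111111111110
10111111111111110  (fixed point — unchanged through iteration 6)
position 6 holds 1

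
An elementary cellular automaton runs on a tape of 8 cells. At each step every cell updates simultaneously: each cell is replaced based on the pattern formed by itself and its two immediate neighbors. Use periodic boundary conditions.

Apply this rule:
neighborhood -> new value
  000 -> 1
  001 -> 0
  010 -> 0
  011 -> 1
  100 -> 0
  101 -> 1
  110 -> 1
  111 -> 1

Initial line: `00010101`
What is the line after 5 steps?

11111011

step 1: 01001010
step 2: 00000100
step 3: 11110001
step 4: 11110101
step 5: 11111011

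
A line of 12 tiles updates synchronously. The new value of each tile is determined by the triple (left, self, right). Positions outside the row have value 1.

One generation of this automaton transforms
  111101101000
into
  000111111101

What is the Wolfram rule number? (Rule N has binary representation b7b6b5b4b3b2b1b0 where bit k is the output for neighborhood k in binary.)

position 0: 111 → 0  (bit 7 = 0)
position 3: 110 → 1  (bit 6 = 1)
position 4: 101 → 1  (bit 5 = 1)
position 9: 100 → 1  (bit 4 = 1)
position 5: 011 → 1  (bit 3 = 1)
position 8: 010 → 1  (bit 2 = 1)
position 11: 001 → 1  (bit 1 = 1)
position 10: 000 → 0  (bit 0 = 0)
bits b7..b0 = 01111110 = 126

126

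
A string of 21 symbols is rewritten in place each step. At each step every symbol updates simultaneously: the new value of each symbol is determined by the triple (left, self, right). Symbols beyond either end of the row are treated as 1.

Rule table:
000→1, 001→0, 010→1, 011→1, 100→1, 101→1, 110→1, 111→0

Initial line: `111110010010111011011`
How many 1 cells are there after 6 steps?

step 1: 000011011011101111110
step 2: 111011111110111000011
step 3: 001110000011101111010
step 4: 101011111010111001111
step 5: 111110001111101101000
step 6: 000011101000111111110
count of 1: 12

12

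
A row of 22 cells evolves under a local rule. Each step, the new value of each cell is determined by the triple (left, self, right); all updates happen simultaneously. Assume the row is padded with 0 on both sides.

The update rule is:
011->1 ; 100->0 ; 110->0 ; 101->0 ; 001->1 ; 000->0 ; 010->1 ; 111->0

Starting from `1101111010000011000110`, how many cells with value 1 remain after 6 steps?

7

step 1: 1001000010000110001100
step 2: 1011000110001100011000
step 3: 1010001100011000110000
step 4: 1010011000110001100000
step 5: 1010110001100011000000
step 6: 1010100011000110000000
count of 1: 7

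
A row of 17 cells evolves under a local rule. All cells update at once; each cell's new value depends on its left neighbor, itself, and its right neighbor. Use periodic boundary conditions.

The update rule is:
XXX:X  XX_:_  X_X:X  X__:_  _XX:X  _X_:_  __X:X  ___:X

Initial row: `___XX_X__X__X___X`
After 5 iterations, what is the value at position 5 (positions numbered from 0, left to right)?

_XXX_X__X__X__XX_
XXX_X__X__X__XX__
XX_X__X__X__XX__X
X_X__X__X__XX__XX
_X__X__X__XX__XXX
position 5 holds _

_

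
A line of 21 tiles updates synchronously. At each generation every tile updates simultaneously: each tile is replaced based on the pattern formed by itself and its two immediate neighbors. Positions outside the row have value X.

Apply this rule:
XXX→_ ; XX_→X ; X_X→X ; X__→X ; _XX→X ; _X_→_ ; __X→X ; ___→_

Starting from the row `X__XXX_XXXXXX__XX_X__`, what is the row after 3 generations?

XXXX_XXX____XXXXXX_XX
___XXX_XX__XX____XXX_
X_XX_XXXXXXXXX__XX_XX

X_XX_XXXXXXXXX__XX_XX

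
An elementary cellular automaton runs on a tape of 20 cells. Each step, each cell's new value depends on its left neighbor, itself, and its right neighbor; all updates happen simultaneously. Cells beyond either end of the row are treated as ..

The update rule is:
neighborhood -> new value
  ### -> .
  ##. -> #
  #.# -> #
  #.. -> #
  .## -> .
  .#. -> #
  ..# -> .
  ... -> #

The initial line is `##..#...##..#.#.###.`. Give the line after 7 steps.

step 1: .##.###..##.####..##
step 2: ..##..##..##...##..#
step 3: #..##..##..###..##.#
step 4: ##..##..##...##..###
step 5: .##..##..###..##...#
step 6: ..##..##...##..###.#
step 7: #..##..###..##...###

#..##..###..##...###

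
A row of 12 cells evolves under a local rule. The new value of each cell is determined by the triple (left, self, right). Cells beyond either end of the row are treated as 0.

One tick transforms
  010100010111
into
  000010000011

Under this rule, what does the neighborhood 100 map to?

1

At position 4 the neighborhood is 100; the next row has 1 there.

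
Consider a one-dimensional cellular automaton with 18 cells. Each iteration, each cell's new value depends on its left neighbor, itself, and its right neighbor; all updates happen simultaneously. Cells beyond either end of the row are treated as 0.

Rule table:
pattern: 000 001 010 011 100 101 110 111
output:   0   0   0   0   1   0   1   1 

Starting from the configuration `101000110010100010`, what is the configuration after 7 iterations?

000000000100011000

iteration 1: 000100011000010001
iteration 2: 000010001100001000
iteration 3: 000001000110000100
iteration 4: 000000100011000010
iteration 5: 000000010001100001
iteration 6: 000000001000110000
iteration 7: 000000000100011000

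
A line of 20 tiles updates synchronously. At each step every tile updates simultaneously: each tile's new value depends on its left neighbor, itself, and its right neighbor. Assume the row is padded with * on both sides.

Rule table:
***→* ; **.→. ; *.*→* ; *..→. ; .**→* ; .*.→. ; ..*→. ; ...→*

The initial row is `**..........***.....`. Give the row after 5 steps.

step 1: *..********.**..***.
step 2: ...*******.**...**.*
step 3: .*.******.**..*.*.**
step 4: *.******.**....*.***
step 5: .******.**..**..****

.******.**..**..****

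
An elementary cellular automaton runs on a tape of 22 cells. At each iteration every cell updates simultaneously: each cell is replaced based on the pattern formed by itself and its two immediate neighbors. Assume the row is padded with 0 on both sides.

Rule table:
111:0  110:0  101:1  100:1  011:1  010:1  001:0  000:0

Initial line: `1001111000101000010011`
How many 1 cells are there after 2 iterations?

12

iteration 1: 1101000100111100011010
iteration 2: 1011100110100010010111
count of 1: 12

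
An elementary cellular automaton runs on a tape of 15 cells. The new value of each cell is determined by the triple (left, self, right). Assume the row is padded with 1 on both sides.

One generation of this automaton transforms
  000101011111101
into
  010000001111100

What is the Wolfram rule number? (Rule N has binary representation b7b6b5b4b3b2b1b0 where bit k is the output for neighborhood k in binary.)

position 8: 111 → 1  (bit 7 = 1)
position 12: 110 → 1  (bit 6 = 1)
position 4: 101 → 0  (bit 5 = 0)
position 0: 100 → 0  (bit 4 = 0)
position 7: 011 → 0  (bit 3 = 0)
position 3: 010 → 0  (bit 2 = 0)
position 2: 001 → 0  (bit 1 = 0)
position 1: 000 → 1  (bit 0 = 1)
bits b7..b0 = 11000001 = 193

193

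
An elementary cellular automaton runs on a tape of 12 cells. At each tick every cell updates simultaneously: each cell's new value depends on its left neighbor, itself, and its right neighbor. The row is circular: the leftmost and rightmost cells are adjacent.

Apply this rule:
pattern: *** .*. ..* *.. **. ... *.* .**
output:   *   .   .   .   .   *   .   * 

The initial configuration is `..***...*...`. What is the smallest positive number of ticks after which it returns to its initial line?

*.**..*...**
..*.....*.**
....***...*.
***.**..*...
**..*.....*.
*.....***...
..***.**..*.
*.**..*.....
..*.....***.
*...***.**..
..*.**..*...
*...*.....**
..*...***.**
....*.**..*.
***...*.....
**..*...***.
*.....*.**..
..***...*...

18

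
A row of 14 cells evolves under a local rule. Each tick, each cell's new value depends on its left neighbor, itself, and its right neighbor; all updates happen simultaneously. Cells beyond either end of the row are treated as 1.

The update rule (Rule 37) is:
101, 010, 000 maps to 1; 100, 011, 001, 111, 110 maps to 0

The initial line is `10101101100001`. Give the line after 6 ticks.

10001111111100

tick 1: 01110010001100
tick 2: 10000010100000
tick 3: 00111011101110
tick 4: 00000100010001
tick 5: 01110101010100
tick 6: 10001111111100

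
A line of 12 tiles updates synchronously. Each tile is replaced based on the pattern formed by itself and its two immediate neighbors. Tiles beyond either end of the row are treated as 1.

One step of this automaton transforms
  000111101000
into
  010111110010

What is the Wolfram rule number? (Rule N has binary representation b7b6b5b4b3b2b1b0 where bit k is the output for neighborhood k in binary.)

position 4: 111 → 1  (bit 7 = 1)
position 6: 110 → 1  (bit 6 = 1)
position 7: 101 → 1  (bit 5 = 1)
position 0: 100 → 0  (bit 4 = 0)
position 3: 011 → 1  (bit 3 = 1)
position 8: 010 → 0  (bit 2 = 0)
position 2: 001 → 0  (bit 1 = 0)
position 1: 000 → 1  (bit 0 = 1)
bits b7..b0 = 11101001 = 233

233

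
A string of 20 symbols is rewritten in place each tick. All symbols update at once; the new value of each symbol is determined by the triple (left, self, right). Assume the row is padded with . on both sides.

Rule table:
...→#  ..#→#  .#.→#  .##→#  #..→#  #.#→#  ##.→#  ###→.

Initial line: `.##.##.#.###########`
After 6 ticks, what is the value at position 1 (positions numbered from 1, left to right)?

#

##########.........#
#........###########
##########.........#  (repeats tick 1; period 2)
tick 6: #........###########
position 1 holds #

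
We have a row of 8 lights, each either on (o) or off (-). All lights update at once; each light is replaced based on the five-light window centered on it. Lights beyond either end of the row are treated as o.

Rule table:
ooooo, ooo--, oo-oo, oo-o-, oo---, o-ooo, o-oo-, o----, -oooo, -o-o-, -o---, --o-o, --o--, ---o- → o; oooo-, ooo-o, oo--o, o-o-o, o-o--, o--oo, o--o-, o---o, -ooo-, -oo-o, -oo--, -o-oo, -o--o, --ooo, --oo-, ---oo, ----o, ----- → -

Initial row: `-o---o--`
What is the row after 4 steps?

step 1: o-o-oo--
step 2: -o--o---
step 3: o---oo--
step 4: oo------

oo------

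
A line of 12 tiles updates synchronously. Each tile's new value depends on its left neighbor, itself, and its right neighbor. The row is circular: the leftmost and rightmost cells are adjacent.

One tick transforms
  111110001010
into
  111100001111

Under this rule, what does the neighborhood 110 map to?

0

At position 4 the neighborhood is 110; the next row has 0 there.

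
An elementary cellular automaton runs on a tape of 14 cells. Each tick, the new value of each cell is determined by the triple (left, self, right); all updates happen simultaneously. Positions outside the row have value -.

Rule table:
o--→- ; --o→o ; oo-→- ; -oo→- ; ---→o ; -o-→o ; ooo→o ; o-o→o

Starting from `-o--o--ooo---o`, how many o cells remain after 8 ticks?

oo-oo-o-o--ooo
--o--oooo-o-o-
ooo-o-oo-oooo-
-o-ooo--o-oo--
ooo-o--ooo---o
-o-oo-o-o--ooo
ooo--oooo-o-o-
-o--o-oo-oooo-
count of o: 8

8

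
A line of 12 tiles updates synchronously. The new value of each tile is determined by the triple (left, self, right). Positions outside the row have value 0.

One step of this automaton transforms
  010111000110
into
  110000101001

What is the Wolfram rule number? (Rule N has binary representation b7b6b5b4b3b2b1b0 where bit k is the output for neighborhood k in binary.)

22

position 4: 111 → 0  (bit 7 = 0)
position 5: 110 → 0  (bit 6 = 0)
position 2: 101 → 0  (bit 5 = 0)
position 6: 100 → 1  (bit 4 = 1)
position 3: 011 → 0  (bit 3 = 0)
position 1: 010 → 1  (bit 2 = 1)
position 0: 001 → 1  (bit 1 = 1)
position 7: 000 → 0  (bit 0 = 0)
bits b7..b0 = 00010110 = 22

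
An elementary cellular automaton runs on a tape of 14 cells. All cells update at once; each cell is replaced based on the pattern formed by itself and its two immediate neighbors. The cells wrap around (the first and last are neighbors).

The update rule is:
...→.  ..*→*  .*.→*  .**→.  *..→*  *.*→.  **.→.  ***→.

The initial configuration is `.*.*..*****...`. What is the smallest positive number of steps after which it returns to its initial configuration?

12

**.***.....*..
......*...****
*....***.*....
**..*....**..*
..****..*..**.
.*....*****..*
.**..*.....***
...****...*...
..*....*.***..
.***..**....*.
*...**..*..***
.*.*..*****...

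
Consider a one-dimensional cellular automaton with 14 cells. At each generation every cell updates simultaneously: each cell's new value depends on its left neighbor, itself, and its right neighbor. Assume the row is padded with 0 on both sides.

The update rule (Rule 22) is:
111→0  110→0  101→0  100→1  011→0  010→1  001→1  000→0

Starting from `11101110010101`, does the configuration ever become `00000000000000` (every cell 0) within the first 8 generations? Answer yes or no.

00000001110101
00000010000101
00000111001101
00001000110001
00011101001011
00100001111000
01110010000100
10001111001110
generation 8 is 10001111001110, still not uniform 0

no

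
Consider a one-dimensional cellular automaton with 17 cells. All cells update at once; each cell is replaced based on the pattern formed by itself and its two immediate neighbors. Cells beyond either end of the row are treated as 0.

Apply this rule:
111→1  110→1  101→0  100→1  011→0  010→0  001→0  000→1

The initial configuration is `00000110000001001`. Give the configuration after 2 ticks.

tick 1: 11110011111100100
tick 2: 01111001111110011

01111001111110011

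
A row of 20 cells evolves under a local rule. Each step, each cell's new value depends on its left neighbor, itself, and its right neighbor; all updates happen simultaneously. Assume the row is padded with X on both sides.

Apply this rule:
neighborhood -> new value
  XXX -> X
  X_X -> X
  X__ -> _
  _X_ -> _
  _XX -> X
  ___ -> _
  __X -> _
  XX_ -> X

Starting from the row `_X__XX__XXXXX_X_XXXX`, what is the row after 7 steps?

X___XX__XXXXXXXXXXXX

step 1: X___XX__XXXXXX_XXXXX
step 2: X___XX__XXXXXXXXXXXX
step 3: X___XX__XXXXXXXXXXXX  (fixed point — unchanged through step 7)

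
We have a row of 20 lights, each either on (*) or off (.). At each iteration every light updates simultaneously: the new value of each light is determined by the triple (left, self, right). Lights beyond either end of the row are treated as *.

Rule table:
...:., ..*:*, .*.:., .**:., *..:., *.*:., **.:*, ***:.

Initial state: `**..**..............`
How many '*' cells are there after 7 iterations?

3

.*.*.*.............*
..................*.
.................*..
................*..*
...............*..*.
..............*..*..
.............*..*..*
count of *: 3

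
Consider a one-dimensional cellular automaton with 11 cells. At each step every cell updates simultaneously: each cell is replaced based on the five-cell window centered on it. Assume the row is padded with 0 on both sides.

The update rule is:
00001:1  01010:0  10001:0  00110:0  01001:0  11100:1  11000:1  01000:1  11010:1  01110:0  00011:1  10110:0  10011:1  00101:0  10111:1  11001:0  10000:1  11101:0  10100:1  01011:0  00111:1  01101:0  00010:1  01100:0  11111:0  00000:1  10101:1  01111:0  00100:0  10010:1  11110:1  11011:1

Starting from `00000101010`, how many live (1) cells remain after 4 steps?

11111001011
10011010000
00100111111
11001100011
count of 1: 6

6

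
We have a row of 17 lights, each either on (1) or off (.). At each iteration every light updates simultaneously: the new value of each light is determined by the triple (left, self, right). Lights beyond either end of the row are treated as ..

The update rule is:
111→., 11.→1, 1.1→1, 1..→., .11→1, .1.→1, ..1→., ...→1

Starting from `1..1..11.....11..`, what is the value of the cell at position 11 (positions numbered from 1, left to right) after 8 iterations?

1

iteration 1: 1..1..11.111.11.1
iteration 2: 1..1..1111.111111
iteration 3: 1..1..1..111....1
iteration 4: 1..1..1..1.1.11.1
iteration 5: 1..1..1..11111111
iteration 6: 1..1..1..1......1
iteration 7: 1..1..1..1.1111.1
iteration 8: 1..1..1..111..111
position 11 holds 1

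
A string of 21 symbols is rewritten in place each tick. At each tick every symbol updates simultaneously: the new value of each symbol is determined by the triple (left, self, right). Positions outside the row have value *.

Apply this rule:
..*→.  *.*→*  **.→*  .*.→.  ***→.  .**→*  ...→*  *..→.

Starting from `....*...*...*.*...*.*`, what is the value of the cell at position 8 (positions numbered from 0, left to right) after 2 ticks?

.**...*...*..*..*..**
***.*...*..........*.
position 8 holds *

*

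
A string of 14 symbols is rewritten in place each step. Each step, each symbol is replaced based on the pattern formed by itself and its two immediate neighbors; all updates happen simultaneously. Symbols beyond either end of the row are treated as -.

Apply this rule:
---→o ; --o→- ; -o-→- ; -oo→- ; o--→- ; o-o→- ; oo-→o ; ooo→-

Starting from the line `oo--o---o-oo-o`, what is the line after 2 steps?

---oo---oo---o

-o----o----o--
---oo---oo---o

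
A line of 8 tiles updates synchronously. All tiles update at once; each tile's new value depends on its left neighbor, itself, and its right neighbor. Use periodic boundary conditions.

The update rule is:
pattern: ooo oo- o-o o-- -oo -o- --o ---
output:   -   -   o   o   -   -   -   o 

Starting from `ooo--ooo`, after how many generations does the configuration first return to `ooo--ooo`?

---o----
oo--oooo
--o-----
o--ooooo
-o------
--oooooo
o-------
-oooooo-
-------o
oooooo--
------o-
ooooo--o
-----o--
oooo--oo
----o---
ooo--ooo

16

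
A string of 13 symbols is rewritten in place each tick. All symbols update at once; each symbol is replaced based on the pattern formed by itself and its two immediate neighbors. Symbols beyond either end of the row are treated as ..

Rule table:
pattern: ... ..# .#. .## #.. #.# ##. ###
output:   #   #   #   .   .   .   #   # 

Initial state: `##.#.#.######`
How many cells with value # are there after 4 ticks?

8

tick 1: .#.#.#..#####
tick 2: ##.#.#.#.####
tick 3: .#.#.#.#..###
tick 4: ##.#.#.#.#.##
count of #: 8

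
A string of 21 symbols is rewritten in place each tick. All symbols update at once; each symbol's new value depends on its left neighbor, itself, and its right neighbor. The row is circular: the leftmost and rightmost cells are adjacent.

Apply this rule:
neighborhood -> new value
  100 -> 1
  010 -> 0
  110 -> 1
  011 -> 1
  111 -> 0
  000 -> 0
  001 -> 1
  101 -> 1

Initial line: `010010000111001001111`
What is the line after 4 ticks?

101101001101110111001
111110111111011101111
000011100001110111000
000110110011011101100

000110110011011101100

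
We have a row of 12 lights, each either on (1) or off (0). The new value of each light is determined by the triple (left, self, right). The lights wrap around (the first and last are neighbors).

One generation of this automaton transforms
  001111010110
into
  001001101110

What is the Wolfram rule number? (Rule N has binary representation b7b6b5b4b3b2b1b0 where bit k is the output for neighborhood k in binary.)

104

position 3: 111 → 0  (bit 7 = 0)
position 5: 110 → 1  (bit 6 = 1)
position 6: 101 → 1  (bit 5 = 1)
position 11: 100 → 0  (bit 4 = 0)
position 2: 011 → 1  (bit 3 = 1)
position 7: 010 → 0  (bit 2 = 0)
position 1: 001 → 0  (bit 1 = 0)
position 0: 000 → 0  (bit 0 = 0)
bits b7..b0 = 01101000 = 104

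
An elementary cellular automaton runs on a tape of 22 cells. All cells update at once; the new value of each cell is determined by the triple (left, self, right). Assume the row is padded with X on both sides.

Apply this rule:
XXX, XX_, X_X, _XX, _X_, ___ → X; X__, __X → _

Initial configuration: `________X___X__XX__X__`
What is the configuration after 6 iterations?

XXXXXXXXXXXXX__XX__X__

_XXXXXX_X_X_X__XX__X__
XXXXXXXXXXXXX__XX__X__
XXXXXXXXXXXXX__XX__X__  (fixed point — unchanged through iteration 6)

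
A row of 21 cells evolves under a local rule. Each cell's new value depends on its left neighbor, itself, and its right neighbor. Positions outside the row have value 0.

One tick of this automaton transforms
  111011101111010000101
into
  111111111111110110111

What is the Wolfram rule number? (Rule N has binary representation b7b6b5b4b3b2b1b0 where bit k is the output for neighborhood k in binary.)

237

position 1: 111 → 1  (bit 7 = 1)
position 2: 110 → 1  (bit 6 = 1)
position 3: 101 → 1  (bit 5 = 1)
position 14: 100 → 0  (bit 4 = 0)
position 0: 011 → 1  (bit 3 = 1)
position 13: 010 → 1  (bit 2 = 1)
position 17: 001 → 0  (bit 1 = 0)
position 15: 000 → 1  (bit 0 = 1)
bits b7..b0 = 11101101 = 237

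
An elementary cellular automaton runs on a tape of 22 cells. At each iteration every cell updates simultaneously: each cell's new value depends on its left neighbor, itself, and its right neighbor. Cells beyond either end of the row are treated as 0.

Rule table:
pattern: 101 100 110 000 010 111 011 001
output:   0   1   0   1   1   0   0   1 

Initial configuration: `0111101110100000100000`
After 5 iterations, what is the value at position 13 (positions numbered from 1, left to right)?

1

iteration 1: 1000000000111111111111
iteration 2: 1111111111000000000000
iteration 3: 0000000000111111111111
iteration 4: 1111111111000000000000  (repeats iteration 2; period 2)
iteration 5: 0000000000111111111111
position 13 holds 1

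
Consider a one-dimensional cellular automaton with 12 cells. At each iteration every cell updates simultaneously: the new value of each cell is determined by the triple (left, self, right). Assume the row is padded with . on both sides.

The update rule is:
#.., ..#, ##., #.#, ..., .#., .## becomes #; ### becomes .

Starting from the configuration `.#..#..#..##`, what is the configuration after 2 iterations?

#..........#

iteration 1: ############
iteration 2: #..........#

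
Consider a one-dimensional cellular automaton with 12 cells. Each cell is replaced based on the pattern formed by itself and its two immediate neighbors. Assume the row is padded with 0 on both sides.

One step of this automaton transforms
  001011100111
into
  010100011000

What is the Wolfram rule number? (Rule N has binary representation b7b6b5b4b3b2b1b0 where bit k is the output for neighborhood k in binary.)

position 5: 111 → 0  (bit 7 = 0)
position 6: 110 → 0  (bit 6 = 0)
position 3: 101 → 1  (bit 5 = 1)
position 7: 100 → 1  (bit 4 = 1)
position 4: 011 → 0  (bit 3 = 0)
position 2: 010 → 0  (bit 2 = 0)
position 1: 001 → 1  (bit 1 = 1)
position 0: 000 → 0  (bit 0 = 0)
bits b7..b0 = 00110010 = 50

50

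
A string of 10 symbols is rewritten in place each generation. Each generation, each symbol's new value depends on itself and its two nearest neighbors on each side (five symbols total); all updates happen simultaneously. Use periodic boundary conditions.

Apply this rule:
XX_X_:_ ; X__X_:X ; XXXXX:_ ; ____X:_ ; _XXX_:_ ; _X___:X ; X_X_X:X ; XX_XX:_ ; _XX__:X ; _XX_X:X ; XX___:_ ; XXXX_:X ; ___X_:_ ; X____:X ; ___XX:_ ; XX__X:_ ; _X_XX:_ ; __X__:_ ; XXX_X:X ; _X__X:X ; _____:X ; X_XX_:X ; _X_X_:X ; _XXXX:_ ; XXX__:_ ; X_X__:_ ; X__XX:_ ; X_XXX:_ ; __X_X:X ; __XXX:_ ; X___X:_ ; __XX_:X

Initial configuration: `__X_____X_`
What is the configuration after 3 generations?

___XXX___X
X_________
_XXXXXXX__

_XXXXXXX__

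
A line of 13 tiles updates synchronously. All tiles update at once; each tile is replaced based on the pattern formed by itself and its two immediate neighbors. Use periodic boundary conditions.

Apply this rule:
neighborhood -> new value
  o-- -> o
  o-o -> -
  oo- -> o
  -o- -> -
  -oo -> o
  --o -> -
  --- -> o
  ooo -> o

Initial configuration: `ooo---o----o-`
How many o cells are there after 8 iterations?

ooooo--ooo---
oooooo-ooooo-
oooooo-ooooo-  (fixed point — unchanged through iteration 8)
count of o: 11

11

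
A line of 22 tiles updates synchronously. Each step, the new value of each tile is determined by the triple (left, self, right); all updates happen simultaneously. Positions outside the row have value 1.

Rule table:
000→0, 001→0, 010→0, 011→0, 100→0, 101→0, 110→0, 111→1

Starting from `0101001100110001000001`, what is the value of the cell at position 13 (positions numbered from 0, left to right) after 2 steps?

0000000000000000000000
0000000000000000000000
position 13 holds 0

0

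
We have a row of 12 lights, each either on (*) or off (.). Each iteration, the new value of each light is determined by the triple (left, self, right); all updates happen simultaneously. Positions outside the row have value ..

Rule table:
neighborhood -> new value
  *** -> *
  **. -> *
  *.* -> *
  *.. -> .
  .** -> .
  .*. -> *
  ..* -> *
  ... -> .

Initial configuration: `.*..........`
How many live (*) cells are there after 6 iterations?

1

**..........
.*..........  (repeats iteration 0; period 2)
iteration 6: .*..........
count of *: 1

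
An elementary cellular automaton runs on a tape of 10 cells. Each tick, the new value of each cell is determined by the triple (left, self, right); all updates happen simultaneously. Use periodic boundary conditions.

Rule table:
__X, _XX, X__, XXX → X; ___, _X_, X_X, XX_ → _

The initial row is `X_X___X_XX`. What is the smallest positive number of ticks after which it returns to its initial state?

40

tick 1: ___X_X__XX
tick 2: X_X___XXX_
tick 3: ___X_XXX__
tick 4: __X__XX_X_
tick 5: _X_XXX___X
tick 6: ___XX_X_X_
tick 7: __XX_____X
tick 8: XXX_X___X_
tick 9: XX___X_X__
tick 10: X_X_X___XX
tick 11: _____X_XXX
tick 12: X___X__XX_
tick 13: _X_X_XXX__
tick 14: X____XX_X_
tick 15: _X__XX____
tick 16: X_XXX_X___
tick 17: __XX___X_X
tick 18: XXX_X_X___
tick 19: XX_____X_X
tick 20: X_X___X__X
tick 21: ___X_X_XXX
tick 22: X_X____XX_
tick 23: ___X__XX__
tick 24: __X_XXX_X_
tick 25: _X__XX___X
tick 26: __XXX_X_X_
tick 27: _XXX_____X
tick 28: _XX_X___X_
tick 29: XX___X_X_X
tick 30: X_X_X____X
tick 31: _____X__XX
tick 32: X___X_XXX_
tick 33: _X_X__XX__
tick 34: X___XXX_X_
tick 35: _X_XXX____
tick 36: X__XX_X___
tick 37: _XXX___X_X
tick 38: _XX_X_X___
tick 39: XX_____X__
tick 40: X_X___X_XX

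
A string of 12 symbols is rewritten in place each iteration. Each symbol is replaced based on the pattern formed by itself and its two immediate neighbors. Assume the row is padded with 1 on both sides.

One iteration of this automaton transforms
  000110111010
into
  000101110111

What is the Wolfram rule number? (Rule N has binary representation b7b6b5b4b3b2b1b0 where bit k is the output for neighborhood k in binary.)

position 7: 111 → 1  (bit 7 = 1)
position 4: 110 → 0  (bit 6 = 0)
position 5: 101 → 1  (bit 5 = 1)
position 0: 100 → 0  (bit 4 = 0)
position 3: 011 → 1  (bit 3 = 1)
position 10: 010 → 1  (bit 2 = 1)
position 2: 001 → 0  (bit 1 = 0)
position 1: 000 → 0  (bit 0 = 0)
bits b7..b0 = 10101100 = 172

172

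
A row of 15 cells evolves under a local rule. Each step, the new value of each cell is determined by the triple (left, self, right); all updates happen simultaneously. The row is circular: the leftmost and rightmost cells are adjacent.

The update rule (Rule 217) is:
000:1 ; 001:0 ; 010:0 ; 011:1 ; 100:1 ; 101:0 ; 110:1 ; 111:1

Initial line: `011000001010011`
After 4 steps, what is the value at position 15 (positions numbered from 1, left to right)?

1

011111100001011
011111111100011
011111111111011
011111111111011
position 15 holds 1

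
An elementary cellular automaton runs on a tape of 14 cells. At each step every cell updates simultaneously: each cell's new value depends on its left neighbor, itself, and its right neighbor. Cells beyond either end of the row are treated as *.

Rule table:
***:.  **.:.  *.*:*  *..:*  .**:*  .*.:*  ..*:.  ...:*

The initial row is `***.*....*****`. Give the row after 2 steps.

**.*....*****.

...*****.*....
**.*....*****.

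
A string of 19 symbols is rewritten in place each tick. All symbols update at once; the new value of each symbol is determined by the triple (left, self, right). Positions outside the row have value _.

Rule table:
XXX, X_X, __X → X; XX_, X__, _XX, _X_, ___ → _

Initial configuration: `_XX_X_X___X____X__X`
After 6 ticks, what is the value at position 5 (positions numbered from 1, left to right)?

X

X__X_X___X____X__X_
__X_X___X____X__X__
_X_X___X____X__X___
X_X___X____X__X____
_X___X____X__X_____
X___X____X__X______
position 5 holds X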